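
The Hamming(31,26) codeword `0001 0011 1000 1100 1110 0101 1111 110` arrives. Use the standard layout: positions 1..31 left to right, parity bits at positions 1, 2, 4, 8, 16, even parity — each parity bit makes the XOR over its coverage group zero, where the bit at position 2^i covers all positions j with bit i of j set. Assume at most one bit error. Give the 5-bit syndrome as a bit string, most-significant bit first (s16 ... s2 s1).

11000

s1: b1⊕b3⊕b5⊕b7⊕b9⊕b11⊕b13⊕b15⊕b17⊕b19⊕b21⊕b23⊕b25⊕b27⊕b29⊕b31 = 0⊕0⊕0⊕1⊕1⊕0⊕1⊕0⊕1⊕1⊕0⊕0⊕1⊕1⊕1⊕0 = 0
s2: b2⊕b3⊕b6⊕b7⊕b10⊕b11⊕b14⊕b15⊕b18⊕b19⊕b22⊕b23⊕b26⊕b27⊕b30⊕b31 = 0⊕0⊕0⊕1⊕0⊕0⊕1⊕0⊕1⊕1⊕1⊕0⊕1⊕1⊕1⊕0 = 0
s4: b4⊕b5⊕b6⊕b7⊕b12⊕b13⊕b14⊕b15⊕b20⊕b21⊕b22⊕b23⊕b28⊕b29⊕b30⊕b31 = 1⊕0⊕0⊕1⊕0⊕1⊕1⊕0⊕0⊕0⊕1⊕0⊕1⊕1⊕1⊕0 = 0
s8: b8⊕b9⊕b10⊕b11⊕b12⊕b13⊕b14⊕b15⊕b24⊕b25⊕b26⊕b27⊕b28⊕b29⊕b30⊕b31 = 1⊕1⊕0⊕0⊕0⊕1⊕1⊕0⊕1⊕1⊕1⊕1⊕1⊕1⊕1⊕0 = 1
s16: b16⊕b17⊕b18⊕b19⊕b20⊕b21⊕b22⊕b23⊕b24⊕b25⊕b26⊕b27⊕b28⊕b29⊕b30⊕b31 = 0⊕1⊕1⊕1⊕0⊕0⊕1⊕0⊕1⊕1⊕1⊕1⊕1⊕1⊕1⊕0 = 1
Syndrome (s16...s1) = 11000 → position 24.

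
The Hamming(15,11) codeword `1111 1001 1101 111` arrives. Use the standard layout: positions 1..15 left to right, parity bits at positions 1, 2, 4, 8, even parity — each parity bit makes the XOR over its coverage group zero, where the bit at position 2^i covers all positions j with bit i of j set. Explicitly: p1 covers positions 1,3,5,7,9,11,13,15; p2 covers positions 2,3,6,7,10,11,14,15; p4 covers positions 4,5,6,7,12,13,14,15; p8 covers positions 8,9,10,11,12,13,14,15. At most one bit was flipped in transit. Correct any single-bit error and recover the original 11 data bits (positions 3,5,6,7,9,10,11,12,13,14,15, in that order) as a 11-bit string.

s1: b1⊕b3⊕b5⊕b7⊕b9⊕b11⊕b13⊕b15 = 1⊕1⊕1⊕0⊕1⊕0⊕1⊕1 = 0
s2: b2⊕b3⊕b6⊕b7⊕b10⊕b11⊕b14⊕b15 = 1⊕1⊕0⊕0⊕1⊕0⊕1⊕1 = 1
s4: b4⊕b5⊕b6⊕b7⊕b12⊕b13⊕b14⊕b15 = 1⊕1⊕0⊕0⊕1⊕1⊕1⊕1 = 0
s8: b8⊕b9⊕b10⊕b11⊕b12⊕b13⊕b14⊕b15 = 1⊕1⊕1⊕0⊕1⊕1⊕1⊕1 = 1
Syndrome (s8...s1) = 1010 → position 10.
Flip bit 10: corrected codeword = 111110011001111
Data bits at positions 3,5,6,7,9,10,11,12,13,14,15: 11001001111

11001001111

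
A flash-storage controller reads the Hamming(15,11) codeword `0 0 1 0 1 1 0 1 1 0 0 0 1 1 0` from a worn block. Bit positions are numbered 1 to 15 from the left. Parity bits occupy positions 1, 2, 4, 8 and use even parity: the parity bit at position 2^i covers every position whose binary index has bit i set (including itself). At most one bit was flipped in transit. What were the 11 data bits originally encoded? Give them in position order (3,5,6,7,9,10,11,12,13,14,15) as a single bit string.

s1: b1⊕b3⊕b5⊕b7⊕b9⊕b11⊕b13⊕b15 = 0⊕1⊕1⊕0⊕1⊕0⊕1⊕0 = 0
s2: b2⊕b3⊕b6⊕b7⊕b10⊕b11⊕b14⊕b15 = 0⊕1⊕1⊕0⊕0⊕0⊕1⊕0 = 1
s4: b4⊕b5⊕b6⊕b7⊕b12⊕b13⊕b14⊕b15 = 0⊕1⊕1⊕0⊕0⊕1⊕1⊕0 = 0
s8: b8⊕b9⊕b10⊕b11⊕b12⊕b13⊕b14⊕b15 = 1⊕1⊕0⊕0⊕0⊕1⊕1⊕0 = 0
Syndrome (s8...s1) = 0010 → position 2.
Flip bit 2: corrected codeword = 011011011000110
Data bits at positions 3,5,6,7,9,10,11,12,13,14,15: 11101000110

11101000110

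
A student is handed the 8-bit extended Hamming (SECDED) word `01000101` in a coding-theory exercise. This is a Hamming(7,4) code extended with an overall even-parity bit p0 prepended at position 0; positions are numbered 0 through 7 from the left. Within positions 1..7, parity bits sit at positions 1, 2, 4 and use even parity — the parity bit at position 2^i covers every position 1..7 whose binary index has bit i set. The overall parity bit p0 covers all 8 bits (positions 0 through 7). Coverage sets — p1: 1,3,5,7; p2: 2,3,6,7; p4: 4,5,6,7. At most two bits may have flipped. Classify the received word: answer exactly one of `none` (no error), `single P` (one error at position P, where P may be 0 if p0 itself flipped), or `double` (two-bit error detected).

s1: b1⊕b3⊕b5⊕b7 = 1⊕0⊕1⊕1 = 1
s2: b2⊕b3⊕b6⊕b7 = 0⊕0⊕0⊕1 = 1
s4: b4⊕b5⊕b6⊕b7 = 0⊕1⊕0⊕1 = 0
Syndrome (s4...s1) = 011 → position 3.
Overall parity (XOR of all 8 bits, including p0): 0⊕1⊕0⊕0⊕0⊕1⊕0⊕1 = 1
Overall=1, syndrome position=3 → single-bit error at position 3.

single 3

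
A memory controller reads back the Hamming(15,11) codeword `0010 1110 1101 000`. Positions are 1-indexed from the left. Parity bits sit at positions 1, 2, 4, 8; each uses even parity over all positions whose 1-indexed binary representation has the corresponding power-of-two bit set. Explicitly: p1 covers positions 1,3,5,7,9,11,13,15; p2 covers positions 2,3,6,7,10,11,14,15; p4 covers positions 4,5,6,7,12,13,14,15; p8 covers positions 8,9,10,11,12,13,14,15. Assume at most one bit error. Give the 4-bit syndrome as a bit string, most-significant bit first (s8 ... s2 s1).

s1: b1⊕b3⊕b5⊕b7⊕b9⊕b11⊕b13⊕b15 = 0⊕1⊕1⊕1⊕1⊕0⊕0⊕0 = 0
s2: b2⊕b3⊕b6⊕b7⊕b10⊕b11⊕b14⊕b15 = 0⊕1⊕1⊕1⊕1⊕0⊕0⊕0 = 0
s4: b4⊕b5⊕b6⊕b7⊕b12⊕b13⊕b14⊕b15 = 0⊕1⊕1⊕1⊕1⊕0⊕0⊕0 = 0
s8: b8⊕b9⊕b10⊕b11⊕b12⊕b13⊕b14⊕b15 = 0⊕1⊕1⊕0⊕1⊕0⊕0⊕0 = 1
Syndrome (s8...s1) = 1000 → position 8.

1000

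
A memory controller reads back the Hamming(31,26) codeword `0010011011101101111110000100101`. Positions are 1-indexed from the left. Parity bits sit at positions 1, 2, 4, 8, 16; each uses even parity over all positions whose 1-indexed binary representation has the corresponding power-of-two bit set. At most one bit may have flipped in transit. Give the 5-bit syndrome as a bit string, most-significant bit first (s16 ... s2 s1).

s1: b1⊕b3⊕b5⊕b7⊕b9⊕b11⊕b13⊕b15⊕b17⊕b19⊕b21⊕b23⊕b25⊕b27⊕b29⊕b31 = 0⊕1⊕0⊕1⊕1⊕1⊕1⊕0⊕1⊕1⊕1⊕0⊕0⊕0⊕1⊕1 = 0
s2: b2⊕b3⊕b6⊕b7⊕b10⊕b11⊕b14⊕b15⊕b18⊕b19⊕b22⊕b23⊕b26⊕b27⊕b30⊕b31 = 0⊕1⊕1⊕1⊕1⊕1⊕1⊕0⊕1⊕1⊕0⊕0⊕1⊕0⊕0⊕1 = 0
s4: b4⊕b5⊕b6⊕b7⊕b12⊕b13⊕b14⊕b15⊕b20⊕b21⊕b22⊕b23⊕b28⊕b29⊕b30⊕b31 = 0⊕0⊕1⊕1⊕0⊕1⊕1⊕0⊕1⊕1⊕0⊕0⊕0⊕1⊕0⊕1 = 0
s8: b8⊕b9⊕b10⊕b11⊕b12⊕b13⊕b14⊕b15⊕b24⊕b25⊕b26⊕b27⊕b28⊕b29⊕b30⊕b31 = 0⊕1⊕1⊕1⊕0⊕1⊕1⊕0⊕0⊕0⊕1⊕0⊕0⊕1⊕0⊕1 = 0
s16: b16⊕b17⊕b18⊕b19⊕b20⊕b21⊕b22⊕b23⊕b24⊕b25⊕b26⊕b27⊕b28⊕b29⊕b30⊕b31 = 1⊕1⊕1⊕1⊕1⊕1⊕0⊕0⊕0⊕0⊕1⊕0⊕0⊕1⊕0⊕1 = 1
Syndrome (s16...s1) = 10000 → position 16.

10000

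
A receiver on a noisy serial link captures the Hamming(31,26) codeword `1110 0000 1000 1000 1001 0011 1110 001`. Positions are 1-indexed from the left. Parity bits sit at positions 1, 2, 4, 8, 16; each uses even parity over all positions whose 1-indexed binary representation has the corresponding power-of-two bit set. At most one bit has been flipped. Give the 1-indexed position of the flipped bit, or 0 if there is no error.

s1: b1⊕b3⊕b5⊕b7⊕b9⊕b11⊕b13⊕b15⊕b17⊕b19⊕b21⊕b23⊕b25⊕b27⊕b29⊕b31 = 1⊕1⊕0⊕0⊕1⊕0⊕1⊕0⊕1⊕0⊕0⊕1⊕1⊕1⊕0⊕1 = 1
s2: b2⊕b3⊕b6⊕b7⊕b10⊕b11⊕b14⊕b15⊕b18⊕b19⊕b22⊕b23⊕b26⊕b27⊕b30⊕b31 = 1⊕1⊕0⊕0⊕0⊕0⊕0⊕0⊕0⊕0⊕0⊕1⊕1⊕1⊕0⊕1 = 0
s4: b4⊕b5⊕b6⊕b7⊕b12⊕b13⊕b14⊕b15⊕b20⊕b21⊕b22⊕b23⊕b28⊕b29⊕b30⊕b31 = 0⊕0⊕0⊕0⊕0⊕1⊕0⊕0⊕1⊕0⊕0⊕1⊕0⊕0⊕0⊕1 = 0
s8: b8⊕b9⊕b10⊕b11⊕b12⊕b13⊕b14⊕b15⊕b24⊕b25⊕b26⊕b27⊕b28⊕b29⊕b30⊕b31 = 0⊕1⊕0⊕0⊕0⊕1⊕0⊕0⊕1⊕1⊕1⊕1⊕0⊕0⊕0⊕1 = 1
s16: b16⊕b17⊕b18⊕b19⊕b20⊕b21⊕b22⊕b23⊕b24⊕b25⊕b26⊕b27⊕b28⊕b29⊕b30⊕b31 = 0⊕1⊕0⊕0⊕1⊕0⊕0⊕1⊕1⊕1⊕1⊕1⊕0⊕0⊕0⊕1 = 0
Syndrome (s16...s1) = 01001 → position 9.

9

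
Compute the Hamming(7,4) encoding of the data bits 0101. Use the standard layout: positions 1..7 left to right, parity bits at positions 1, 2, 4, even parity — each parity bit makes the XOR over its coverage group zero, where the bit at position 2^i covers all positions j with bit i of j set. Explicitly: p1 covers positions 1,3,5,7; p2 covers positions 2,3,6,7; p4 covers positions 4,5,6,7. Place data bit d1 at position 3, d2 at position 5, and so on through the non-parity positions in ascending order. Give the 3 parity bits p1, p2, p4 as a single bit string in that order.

010

Place data bits at non-power-of-two positions: b3=0, b5=1, b6=0, b7=1.
p1 = XOR of data positions {3,5,7} = 0⊕1⊕1 = 0
p2 = XOR of data positions {3,6,7} = 0⊕0⊕1 = 1
p4 = XOR of data positions {5,6,7} = 1⊕0⊕1 = 0
Parity bits p1,p2,p4 = 010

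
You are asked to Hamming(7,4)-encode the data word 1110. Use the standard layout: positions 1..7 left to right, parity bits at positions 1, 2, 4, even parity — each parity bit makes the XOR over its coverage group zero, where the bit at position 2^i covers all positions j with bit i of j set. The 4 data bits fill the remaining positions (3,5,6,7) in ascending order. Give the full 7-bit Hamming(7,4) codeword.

Place data bits at non-power-of-two positions: b3=1, b5=1, b6=1, b7=0.
p1 = XOR of data positions {3,5,7} = 1⊕1⊕0 = 0
p2 = XOR of data positions {3,6,7} = 1⊕1⊕0 = 0
p4 = XOR of data positions {5,6,7} = 1⊕1⊕0 = 0
Codeword b1..b7 = 0010110

0010110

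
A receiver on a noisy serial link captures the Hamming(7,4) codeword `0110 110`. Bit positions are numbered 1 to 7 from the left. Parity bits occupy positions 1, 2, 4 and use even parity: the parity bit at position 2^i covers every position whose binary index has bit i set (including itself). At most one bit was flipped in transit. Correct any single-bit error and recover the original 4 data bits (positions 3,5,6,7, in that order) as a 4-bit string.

1110

s1: b1⊕b3⊕b5⊕b7 = 0⊕1⊕1⊕0 = 0
s2: b2⊕b3⊕b6⊕b7 = 1⊕1⊕1⊕0 = 1
s4: b4⊕b5⊕b6⊕b7 = 0⊕1⊕1⊕0 = 0
Syndrome (s4...s1) = 010 → position 2.
Flip bit 2: corrected codeword = 0010110
Data bits at positions 3,5,6,7: 1110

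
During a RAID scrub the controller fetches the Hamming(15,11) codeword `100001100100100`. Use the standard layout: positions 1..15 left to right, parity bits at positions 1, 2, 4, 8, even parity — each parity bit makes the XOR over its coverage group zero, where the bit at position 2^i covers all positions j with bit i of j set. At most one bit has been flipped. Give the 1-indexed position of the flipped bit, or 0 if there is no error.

s1: b1⊕b3⊕b5⊕b7⊕b9⊕b11⊕b13⊕b15 = 1⊕0⊕0⊕1⊕0⊕0⊕1⊕0 = 1
s2: b2⊕b3⊕b6⊕b7⊕b10⊕b11⊕b14⊕b15 = 0⊕0⊕1⊕1⊕1⊕0⊕0⊕0 = 1
s4: b4⊕b5⊕b6⊕b7⊕b12⊕b13⊕b14⊕b15 = 0⊕0⊕1⊕1⊕0⊕1⊕0⊕0 = 1
s8: b8⊕b9⊕b10⊕b11⊕b12⊕b13⊕b14⊕b15 = 0⊕0⊕1⊕0⊕0⊕1⊕0⊕0 = 0
Syndrome (s8...s1) = 0111 → position 7.

7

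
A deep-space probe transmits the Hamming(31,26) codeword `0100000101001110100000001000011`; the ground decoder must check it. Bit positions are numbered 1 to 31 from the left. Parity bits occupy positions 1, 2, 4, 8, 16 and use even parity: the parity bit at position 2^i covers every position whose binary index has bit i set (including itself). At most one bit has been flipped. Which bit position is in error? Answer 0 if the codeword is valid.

5

s1: b1⊕b3⊕b5⊕b7⊕b9⊕b11⊕b13⊕b15⊕b17⊕b19⊕b21⊕b23⊕b25⊕b27⊕b29⊕b31 = 0⊕0⊕0⊕0⊕0⊕0⊕1⊕1⊕1⊕0⊕0⊕0⊕1⊕0⊕0⊕1 = 1
s2: b2⊕b3⊕b6⊕b7⊕b10⊕b11⊕b14⊕b15⊕b18⊕b19⊕b22⊕b23⊕b26⊕b27⊕b30⊕b31 = 1⊕0⊕0⊕0⊕1⊕0⊕1⊕1⊕0⊕0⊕0⊕0⊕0⊕0⊕1⊕1 = 0
s4: b4⊕b5⊕b6⊕b7⊕b12⊕b13⊕b14⊕b15⊕b20⊕b21⊕b22⊕b23⊕b28⊕b29⊕b30⊕b31 = 0⊕0⊕0⊕0⊕0⊕1⊕1⊕1⊕0⊕0⊕0⊕0⊕0⊕0⊕1⊕1 = 1
s8: b8⊕b9⊕b10⊕b11⊕b12⊕b13⊕b14⊕b15⊕b24⊕b25⊕b26⊕b27⊕b28⊕b29⊕b30⊕b31 = 1⊕0⊕1⊕0⊕0⊕1⊕1⊕1⊕0⊕1⊕0⊕0⊕0⊕0⊕1⊕1 = 0
s16: b16⊕b17⊕b18⊕b19⊕b20⊕b21⊕b22⊕b23⊕b24⊕b25⊕b26⊕b27⊕b28⊕b29⊕b30⊕b31 = 0⊕1⊕0⊕0⊕0⊕0⊕0⊕0⊕0⊕1⊕0⊕0⊕0⊕0⊕1⊕1 = 0
Syndrome (s16...s1) = 00101 → position 5.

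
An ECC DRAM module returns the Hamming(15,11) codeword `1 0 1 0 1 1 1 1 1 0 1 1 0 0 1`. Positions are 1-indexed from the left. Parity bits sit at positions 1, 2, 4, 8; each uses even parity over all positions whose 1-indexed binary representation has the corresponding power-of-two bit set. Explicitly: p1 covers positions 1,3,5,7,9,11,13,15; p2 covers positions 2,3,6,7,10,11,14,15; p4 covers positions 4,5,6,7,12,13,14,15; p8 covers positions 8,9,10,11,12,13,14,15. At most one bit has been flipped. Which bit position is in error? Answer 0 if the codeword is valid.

15

s1: b1⊕b3⊕b5⊕b7⊕b9⊕b11⊕b13⊕b15 = 1⊕1⊕1⊕1⊕1⊕1⊕0⊕1 = 1
s2: b2⊕b3⊕b6⊕b7⊕b10⊕b11⊕b14⊕b15 = 0⊕1⊕1⊕1⊕0⊕1⊕0⊕1 = 1
s4: b4⊕b5⊕b6⊕b7⊕b12⊕b13⊕b14⊕b15 = 0⊕1⊕1⊕1⊕1⊕0⊕0⊕1 = 1
s8: b8⊕b9⊕b10⊕b11⊕b12⊕b13⊕b14⊕b15 = 1⊕1⊕0⊕1⊕1⊕0⊕0⊕1 = 1
Syndrome (s8...s1) = 1111 → position 15.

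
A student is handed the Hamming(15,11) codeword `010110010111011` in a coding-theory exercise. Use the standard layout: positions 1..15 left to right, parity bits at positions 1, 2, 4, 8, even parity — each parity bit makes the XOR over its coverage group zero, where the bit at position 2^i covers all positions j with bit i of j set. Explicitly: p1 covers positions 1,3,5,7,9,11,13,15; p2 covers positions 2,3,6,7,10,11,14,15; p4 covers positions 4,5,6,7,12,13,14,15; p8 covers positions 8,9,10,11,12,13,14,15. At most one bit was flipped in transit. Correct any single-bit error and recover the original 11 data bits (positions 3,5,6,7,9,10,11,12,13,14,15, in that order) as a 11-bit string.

s1: b1⊕b3⊕b5⊕b7⊕b9⊕b11⊕b13⊕b15 = 0⊕0⊕1⊕0⊕0⊕1⊕0⊕1 = 1
s2: b2⊕b3⊕b6⊕b7⊕b10⊕b11⊕b14⊕b15 = 1⊕0⊕0⊕0⊕1⊕1⊕1⊕1 = 1
s4: b4⊕b5⊕b6⊕b7⊕b12⊕b13⊕b14⊕b15 = 1⊕1⊕0⊕0⊕1⊕0⊕1⊕1 = 1
s8: b8⊕b9⊕b10⊕b11⊕b12⊕b13⊕b14⊕b15 = 1⊕0⊕1⊕1⊕1⊕0⊕1⊕1 = 0
Syndrome (s8...s1) = 0111 → position 7.
Flip bit 7: corrected codeword = 010110110111011
Data bits at positions 3,5,6,7,9,10,11,12,13,14,15: 01010111011

01010111011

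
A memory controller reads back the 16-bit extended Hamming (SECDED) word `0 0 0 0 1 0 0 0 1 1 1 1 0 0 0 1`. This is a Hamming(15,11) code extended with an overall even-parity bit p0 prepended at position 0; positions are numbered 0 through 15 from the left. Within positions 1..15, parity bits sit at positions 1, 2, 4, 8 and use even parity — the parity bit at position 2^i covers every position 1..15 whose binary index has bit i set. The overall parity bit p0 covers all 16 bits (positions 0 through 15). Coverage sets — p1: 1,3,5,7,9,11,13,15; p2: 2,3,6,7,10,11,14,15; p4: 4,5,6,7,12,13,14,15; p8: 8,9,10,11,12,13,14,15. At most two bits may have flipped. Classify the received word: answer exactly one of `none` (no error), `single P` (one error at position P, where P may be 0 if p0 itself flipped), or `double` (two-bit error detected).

double

s1: b1⊕b3⊕b5⊕b7⊕b9⊕b11⊕b13⊕b15 = 0⊕0⊕0⊕0⊕1⊕1⊕0⊕1 = 1
s2: b2⊕b3⊕b6⊕b7⊕b10⊕b11⊕b14⊕b15 = 0⊕0⊕0⊕0⊕1⊕1⊕0⊕1 = 1
s4: b4⊕b5⊕b6⊕b7⊕b12⊕b13⊕b14⊕b15 = 1⊕0⊕0⊕0⊕0⊕0⊕0⊕1 = 0
s8: b8⊕b9⊕b10⊕b11⊕b12⊕b13⊕b14⊕b15 = 1⊕1⊕1⊕1⊕0⊕0⊕0⊕1 = 1
Syndrome (s8...s1) = 1011 → position 11.
Overall parity (XOR of all 16 bits, including p0): 0⊕0⊕0⊕0⊕1⊕0⊕0⊕0⊕1⊕1⊕1⊕1⊕0⊕0⊕0⊕1 = 0
Overall=0, syndrome position=11 → double-bit error detected (uncorrectable).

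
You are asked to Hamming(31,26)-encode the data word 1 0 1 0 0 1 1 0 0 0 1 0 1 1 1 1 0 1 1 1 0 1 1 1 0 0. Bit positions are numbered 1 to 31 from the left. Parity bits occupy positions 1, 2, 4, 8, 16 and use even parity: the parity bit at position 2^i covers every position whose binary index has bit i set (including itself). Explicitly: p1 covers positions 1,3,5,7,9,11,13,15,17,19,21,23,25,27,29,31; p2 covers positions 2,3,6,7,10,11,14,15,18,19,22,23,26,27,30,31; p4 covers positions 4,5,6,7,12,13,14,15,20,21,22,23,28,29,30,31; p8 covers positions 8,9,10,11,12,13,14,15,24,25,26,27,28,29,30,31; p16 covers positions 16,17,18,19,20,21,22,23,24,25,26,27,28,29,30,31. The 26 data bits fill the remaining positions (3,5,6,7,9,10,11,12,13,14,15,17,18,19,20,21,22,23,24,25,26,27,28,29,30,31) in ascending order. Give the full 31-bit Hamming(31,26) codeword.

Place data bits at non-power-of-two positions: b3=1, b5=0, b6=1, b7=0, b9=0, b10=1, b11=1, b12=0, b13=0, b14=0, b15=1, b17=0, b18=1, b19=1, b20=1, b21=1, b22=0, b23=1, b24=1, b25=1, b26=0, b27=1, b28=1, b29=1, b30=0, b31=0.
p1 = XOR of data positions {3,5,7,9,11,13,15,17,19,21,23,25,27,29,31} = 1⊕0⊕0⊕0⊕1⊕0⊕1⊕0⊕1⊕1⊕1⊕1⊕1⊕1⊕0 = 1
p2 = XOR of data positions {3,6,7,10,11,14,15,18,19,22,23,26,27,30,31} = 1⊕1⊕0⊕1⊕1⊕0⊕1⊕1⊕1⊕0⊕1⊕0⊕1⊕0⊕0 = 1
p4 = XOR of data positions {5,6,7,12,13,14,15,20,21,22,23,28,29,30,31} = 0⊕1⊕0⊕0⊕0⊕0⊕1⊕1⊕1⊕0⊕1⊕1⊕1⊕0⊕0 = 1
p8 = XOR of data positions {9,10,11,12,13,14,15,24,25,26,27,28,29,30,31} = 0⊕1⊕1⊕0⊕0⊕0⊕1⊕1⊕1⊕0⊕1⊕1⊕1⊕0⊕0 = 0
p16 = XOR of data positions {17,18,19,20,21,22,23,24,25,26,27,28,29,30,31} = 0⊕1⊕1⊕1⊕1⊕0⊕1⊕1⊕1⊕0⊕1⊕1⊕1⊕0⊕0 = 0
Codeword b1..b31 = 1111010001100010011110111011100

1111010001100010011110111011100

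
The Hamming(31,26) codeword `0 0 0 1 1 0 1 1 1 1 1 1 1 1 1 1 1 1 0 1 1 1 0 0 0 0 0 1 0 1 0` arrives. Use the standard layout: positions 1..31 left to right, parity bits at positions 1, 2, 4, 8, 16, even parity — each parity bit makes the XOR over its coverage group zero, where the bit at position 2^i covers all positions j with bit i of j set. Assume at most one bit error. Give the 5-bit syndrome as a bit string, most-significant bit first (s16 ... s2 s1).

00000

s1: b1⊕b3⊕b5⊕b7⊕b9⊕b11⊕b13⊕b15⊕b17⊕b19⊕b21⊕b23⊕b25⊕b27⊕b29⊕b31 = 0⊕0⊕1⊕1⊕1⊕1⊕1⊕1⊕1⊕0⊕1⊕0⊕0⊕0⊕0⊕0 = 0
s2: b2⊕b3⊕b6⊕b7⊕b10⊕b11⊕b14⊕b15⊕b18⊕b19⊕b22⊕b23⊕b26⊕b27⊕b30⊕b31 = 0⊕0⊕0⊕1⊕1⊕1⊕1⊕1⊕1⊕0⊕1⊕0⊕0⊕0⊕1⊕0 = 0
s4: b4⊕b5⊕b6⊕b7⊕b12⊕b13⊕b14⊕b15⊕b20⊕b21⊕b22⊕b23⊕b28⊕b29⊕b30⊕b31 = 1⊕1⊕0⊕1⊕1⊕1⊕1⊕1⊕1⊕1⊕1⊕0⊕1⊕0⊕1⊕0 = 0
s8: b8⊕b9⊕b10⊕b11⊕b12⊕b13⊕b14⊕b15⊕b24⊕b25⊕b26⊕b27⊕b28⊕b29⊕b30⊕b31 = 1⊕1⊕1⊕1⊕1⊕1⊕1⊕1⊕0⊕0⊕0⊕0⊕1⊕0⊕1⊕0 = 0
s16: b16⊕b17⊕b18⊕b19⊕b20⊕b21⊕b22⊕b23⊕b24⊕b25⊕b26⊕b27⊕b28⊕b29⊕b30⊕b31 = 1⊕1⊕1⊕0⊕1⊕1⊕1⊕0⊕0⊕0⊕0⊕0⊕1⊕0⊕1⊕0 = 0
Syndrome (s16...s1) = 00000 → position 0 (no error).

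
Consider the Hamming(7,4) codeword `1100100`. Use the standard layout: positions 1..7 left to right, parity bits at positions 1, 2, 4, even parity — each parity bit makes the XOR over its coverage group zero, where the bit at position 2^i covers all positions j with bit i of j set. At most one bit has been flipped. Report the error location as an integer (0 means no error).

s1: b1⊕b3⊕b5⊕b7 = 1⊕0⊕1⊕0 = 0
s2: b2⊕b3⊕b6⊕b7 = 1⊕0⊕0⊕0 = 1
s4: b4⊕b5⊕b6⊕b7 = 0⊕1⊕0⊕0 = 1
Syndrome (s4...s1) = 110 → position 6.

6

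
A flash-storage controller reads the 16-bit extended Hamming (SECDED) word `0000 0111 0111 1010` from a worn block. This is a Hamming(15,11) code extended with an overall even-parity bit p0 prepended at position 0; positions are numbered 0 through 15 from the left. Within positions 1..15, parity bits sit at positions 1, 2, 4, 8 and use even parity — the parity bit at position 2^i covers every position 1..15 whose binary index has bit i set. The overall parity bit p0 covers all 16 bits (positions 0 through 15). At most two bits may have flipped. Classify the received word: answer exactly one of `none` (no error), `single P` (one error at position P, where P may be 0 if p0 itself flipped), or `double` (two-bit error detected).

s1: b1⊕b3⊕b5⊕b7⊕b9⊕b11⊕b13⊕b15 = 0⊕0⊕1⊕1⊕1⊕1⊕0⊕0 = 0
s2: b2⊕b3⊕b6⊕b7⊕b10⊕b11⊕b14⊕b15 = 0⊕0⊕1⊕1⊕1⊕1⊕1⊕0 = 1
s4: b4⊕b5⊕b6⊕b7⊕b12⊕b13⊕b14⊕b15 = 0⊕1⊕1⊕1⊕1⊕0⊕1⊕0 = 1
s8: b8⊕b9⊕b10⊕b11⊕b12⊕b13⊕b14⊕b15 = 0⊕1⊕1⊕1⊕1⊕0⊕1⊕0 = 1
Syndrome (s8...s1) = 1110 → position 14.
Overall parity (XOR of all 16 bits, including p0): 0⊕0⊕0⊕0⊕0⊕1⊕1⊕1⊕0⊕1⊕1⊕1⊕1⊕0⊕1⊕0 = 0
Overall=0, syndrome position=14 → double-bit error detected (uncorrectable).

double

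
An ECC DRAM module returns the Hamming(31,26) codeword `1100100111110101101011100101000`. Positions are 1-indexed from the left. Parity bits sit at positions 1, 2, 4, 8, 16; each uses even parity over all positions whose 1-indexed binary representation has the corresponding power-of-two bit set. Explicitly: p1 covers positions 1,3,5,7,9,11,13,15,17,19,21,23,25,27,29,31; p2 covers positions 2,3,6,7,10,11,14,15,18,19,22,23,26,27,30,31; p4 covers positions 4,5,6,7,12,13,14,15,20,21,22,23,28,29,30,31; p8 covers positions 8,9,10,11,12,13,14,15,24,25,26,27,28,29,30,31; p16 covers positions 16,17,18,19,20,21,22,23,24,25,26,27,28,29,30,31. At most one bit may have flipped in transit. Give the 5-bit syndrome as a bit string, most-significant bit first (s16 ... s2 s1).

00100

s1: b1⊕b3⊕b5⊕b7⊕b9⊕b11⊕b13⊕b15⊕b17⊕b19⊕b21⊕b23⊕b25⊕b27⊕b29⊕b31 = 1⊕0⊕1⊕0⊕1⊕1⊕0⊕0⊕1⊕1⊕1⊕1⊕0⊕0⊕0⊕0 = 0
s2: b2⊕b3⊕b6⊕b7⊕b10⊕b11⊕b14⊕b15⊕b18⊕b19⊕b22⊕b23⊕b26⊕b27⊕b30⊕b31 = 1⊕0⊕0⊕0⊕1⊕1⊕1⊕0⊕0⊕1⊕1⊕1⊕1⊕0⊕0⊕0 = 0
s4: b4⊕b5⊕b6⊕b7⊕b12⊕b13⊕b14⊕b15⊕b20⊕b21⊕b22⊕b23⊕b28⊕b29⊕b30⊕b31 = 0⊕1⊕0⊕0⊕1⊕0⊕1⊕0⊕0⊕1⊕1⊕1⊕1⊕0⊕0⊕0 = 1
s8: b8⊕b9⊕b10⊕b11⊕b12⊕b13⊕b14⊕b15⊕b24⊕b25⊕b26⊕b27⊕b28⊕b29⊕b30⊕b31 = 1⊕1⊕1⊕1⊕1⊕0⊕1⊕0⊕0⊕0⊕1⊕0⊕1⊕0⊕0⊕0 = 0
s16: b16⊕b17⊕b18⊕b19⊕b20⊕b21⊕b22⊕b23⊕b24⊕b25⊕b26⊕b27⊕b28⊕b29⊕b30⊕b31 = 1⊕1⊕0⊕1⊕0⊕1⊕1⊕1⊕0⊕0⊕1⊕0⊕1⊕0⊕0⊕0 = 0
Syndrome (s16...s1) = 00100 → position 4.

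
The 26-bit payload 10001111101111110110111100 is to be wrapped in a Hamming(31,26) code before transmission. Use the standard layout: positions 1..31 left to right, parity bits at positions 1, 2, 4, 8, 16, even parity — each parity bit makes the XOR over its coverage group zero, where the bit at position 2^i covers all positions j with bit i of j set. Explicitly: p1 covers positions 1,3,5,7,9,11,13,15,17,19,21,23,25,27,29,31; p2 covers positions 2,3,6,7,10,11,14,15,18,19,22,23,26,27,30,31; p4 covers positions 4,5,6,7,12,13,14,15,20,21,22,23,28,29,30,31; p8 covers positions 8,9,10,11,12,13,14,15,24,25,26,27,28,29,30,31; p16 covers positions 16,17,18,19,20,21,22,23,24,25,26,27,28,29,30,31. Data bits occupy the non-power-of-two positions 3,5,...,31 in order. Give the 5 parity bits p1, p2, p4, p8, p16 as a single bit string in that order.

Place data bits at non-power-of-two positions: b3=1, b5=0, b6=0, b7=0, b9=1, b10=1, b11=1, b12=1, b13=1, b14=0, b15=1, b17=1, b18=1, b19=1, b20=1, b21=1, b22=0, b23=1, b24=1, b25=0, b26=1, b27=1, b28=1, b29=1, b30=0, b31=0.
p1 = XOR of data positions {3,5,7,9,11,13,15,17,19,21,23,25,27,29,31} = 1⊕0⊕0⊕1⊕1⊕1⊕1⊕1⊕1⊕1⊕1⊕0⊕1⊕1⊕0 = 1
p2 = XOR of data positions {3,6,7,10,11,14,15,18,19,22,23,26,27,30,31} = 1⊕0⊕0⊕1⊕1⊕0⊕1⊕1⊕1⊕0⊕1⊕1⊕1⊕0⊕0 = 1
p4 = XOR of data positions {5,6,7,12,13,14,15,20,21,22,23,28,29,30,31} = 0⊕0⊕0⊕1⊕1⊕0⊕1⊕1⊕1⊕0⊕1⊕1⊕1⊕0⊕0 = 0
p8 = XOR of data positions {9,10,11,12,13,14,15,24,25,26,27,28,29,30,31} = 1⊕1⊕1⊕1⊕1⊕0⊕1⊕1⊕0⊕1⊕1⊕1⊕1⊕0⊕0 = 1
p16 = XOR of data positions {17,18,19,20,21,22,23,24,25,26,27,28,29,30,31} = 1⊕1⊕1⊕1⊕1⊕0⊕1⊕1⊕0⊕1⊕1⊕1⊕1⊕0⊕0 = 1
Parity bits p1,p2,p4,p8,p16 = 11011

11011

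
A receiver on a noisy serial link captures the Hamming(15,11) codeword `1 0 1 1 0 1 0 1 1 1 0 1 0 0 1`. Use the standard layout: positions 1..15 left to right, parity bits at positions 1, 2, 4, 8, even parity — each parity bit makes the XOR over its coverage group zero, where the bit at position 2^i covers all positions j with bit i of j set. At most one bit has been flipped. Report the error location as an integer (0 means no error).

8

s1: b1⊕b3⊕b5⊕b7⊕b9⊕b11⊕b13⊕b15 = 1⊕1⊕0⊕0⊕1⊕0⊕0⊕1 = 0
s2: b2⊕b3⊕b6⊕b7⊕b10⊕b11⊕b14⊕b15 = 0⊕1⊕1⊕0⊕1⊕0⊕0⊕1 = 0
s4: b4⊕b5⊕b6⊕b7⊕b12⊕b13⊕b14⊕b15 = 1⊕0⊕1⊕0⊕1⊕0⊕0⊕1 = 0
s8: b8⊕b9⊕b10⊕b11⊕b12⊕b13⊕b14⊕b15 = 1⊕1⊕1⊕0⊕1⊕0⊕0⊕1 = 1
Syndrome (s8...s1) = 1000 → position 8.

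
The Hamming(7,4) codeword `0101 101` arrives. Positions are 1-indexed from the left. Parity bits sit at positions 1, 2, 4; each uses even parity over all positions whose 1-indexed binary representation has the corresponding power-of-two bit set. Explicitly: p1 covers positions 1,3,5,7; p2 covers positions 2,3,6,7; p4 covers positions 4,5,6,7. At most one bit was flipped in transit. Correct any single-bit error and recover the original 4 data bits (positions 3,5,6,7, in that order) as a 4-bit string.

s1: b1⊕b3⊕b5⊕b7 = 0⊕0⊕1⊕1 = 0
s2: b2⊕b3⊕b6⊕b7 = 1⊕0⊕0⊕1 = 0
s4: b4⊕b5⊕b6⊕b7 = 1⊕1⊕0⊕1 = 1
Syndrome (s4...s1) = 100 → position 4.
Flip bit 4: corrected codeword = 0100101
Data bits at positions 3,5,6,7: 0101

0101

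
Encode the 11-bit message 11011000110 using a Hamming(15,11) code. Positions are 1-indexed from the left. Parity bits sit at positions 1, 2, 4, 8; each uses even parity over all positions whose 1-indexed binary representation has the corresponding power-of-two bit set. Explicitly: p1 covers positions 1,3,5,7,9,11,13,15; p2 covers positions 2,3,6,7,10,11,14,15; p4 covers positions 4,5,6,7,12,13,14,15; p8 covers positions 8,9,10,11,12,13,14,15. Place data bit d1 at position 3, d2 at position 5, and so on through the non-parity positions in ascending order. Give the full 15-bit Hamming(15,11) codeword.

111010111000110

Place data bits at non-power-of-two positions: b3=1, b5=1, b6=0, b7=1, b9=1, b10=0, b11=0, b12=0, b13=1, b14=1, b15=0.
p1 = XOR of data positions {3,5,7,9,11,13,15} = 1⊕1⊕1⊕1⊕0⊕1⊕0 = 1
p2 = XOR of data positions {3,6,7,10,11,14,15} = 1⊕0⊕1⊕0⊕0⊕1⊕0 = 1
p4 = XOR of data positions {5,6,7,12,13,14,15} = 1⊕0⊕1⊕0⊕1⊕1⊕0 = 0
p8 = XOR of data positions {9,10,11,12,13,14,15} = 1⊕0⊕0⊕0⊕1⊕1⊕0 = 1
Codeword b1..b15 = 111010111000110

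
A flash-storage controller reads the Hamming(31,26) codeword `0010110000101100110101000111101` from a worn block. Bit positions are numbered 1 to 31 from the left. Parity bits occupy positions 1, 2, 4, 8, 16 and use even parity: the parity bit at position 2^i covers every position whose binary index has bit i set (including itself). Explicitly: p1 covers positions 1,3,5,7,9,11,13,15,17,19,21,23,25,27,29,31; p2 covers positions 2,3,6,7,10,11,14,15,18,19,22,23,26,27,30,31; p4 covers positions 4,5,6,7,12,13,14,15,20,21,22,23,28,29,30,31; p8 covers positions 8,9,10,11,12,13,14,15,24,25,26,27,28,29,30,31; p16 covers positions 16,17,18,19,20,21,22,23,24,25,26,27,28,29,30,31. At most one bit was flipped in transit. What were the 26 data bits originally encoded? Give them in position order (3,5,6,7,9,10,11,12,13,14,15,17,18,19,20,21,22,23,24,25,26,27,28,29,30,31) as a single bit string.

11100010110110100000111101

s1: b1⊕b3⊕b5⊕b7⊕b9⊕b11⊕b13⊕b15⊕b17⊕b19⊕b21⊕b23⊕b25⊕b27⊕b29⊕b31 = 0⊕1⊕1⊕0⊕0⊕1⊕1⊕0⊕1⊕0⊕0⊕0⊕0⊕1⊕1⊕1 = 0
s2: b2⊕b3⊕b6⊕b7⊕b10⊕b11⊕b14⊕b15⊕b18⊕b19⊕b22⊕b23⊕b26⊕b27⊕b30⊕b31 = 0⊕1⊕1⊕0⊕0⊕1⊕1⊕0⊕1⊕0⊕1⊕0⊕1⊕1⊕0⊕1 = 1
s4: b4⊕b5⊕b6⊕b7⊕b12⊕b13⊕b14⊕b15⊕b20⊕b21⊕b22⊕b23⊕b28⊕b29⊕b30⊕b31 = 0⊕1⊕1⊕0⊕0⊕1⊕1⊕0⊕1⊕0⊕1⊕0⊕1⊕1⊕0⊕1 = 1
s8: b8⊕b9⊕b10⊕b11⊕b12⊕b13⊕b14⊕b15⊕b24⊕b25⊕b26⊕b27⊕b28⊕b29⊕b30⊕b31 = 0⊕0⊕0⊕1⊕0⊕1⊕1⊕0⊕0⊕0⊕1⊕1⊕1⊕1⊕0⊕1 = 0
s16: b16⊕b17⊕b18⊕b19⊕b20⊕b21⊕b22⊕b23⊕b24⊕b25⊕b26⊕b27⊕b28⊕b29⊕b30⊕b31 = 0⊕1⊕1⊕0⊕1⊕0⊕1⊕0⊕0⊕0⊕1⊕1⊕1⊕1⊕0⊕1 = 1
Syndrome (s16...s1) = 10110 → position 22.
Flip bit 22: corrected codeword = 0010110000101100110100000111101
Data bits at positions 3,5,6,7,9,10,11,12,13,14,15,17,18,19,20,21,22,23,24,25,26,27,28,29,30,31: 11100010110110100000111101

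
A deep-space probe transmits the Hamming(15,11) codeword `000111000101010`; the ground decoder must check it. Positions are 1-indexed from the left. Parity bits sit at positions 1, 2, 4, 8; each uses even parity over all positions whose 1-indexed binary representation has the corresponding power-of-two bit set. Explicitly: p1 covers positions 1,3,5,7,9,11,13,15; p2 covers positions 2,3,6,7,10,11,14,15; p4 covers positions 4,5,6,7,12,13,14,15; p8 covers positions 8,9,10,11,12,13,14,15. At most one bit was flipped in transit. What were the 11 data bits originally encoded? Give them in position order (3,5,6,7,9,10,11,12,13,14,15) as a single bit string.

01100101011

s1: b1⊕b3⊕b5⊕b7⊕b9⊕b11⊕b13⊕b15 = 0⊕0⊕1⊕0⊕0⊕0⊕0⊕0 = 1
s2: b2⊕b3⊕b6⊕b7⊕b10⊕b11⊕b14⊕b15 = 0⊕0⊕1⊕0⊕1⊕0⊕1⊕0 = 1
s4: b4⊕b5⊕b6⊕b7⊕b12⊕b13⊕b14⊕b15 = 1⊕1⊕1⊕0⊕1⊕0⊕1⊕0 = 1
s8: b8⊕b9⊕b10⊕b11⊕b12⊕b13⊕b14⊕b15 = 0⊕0⊕1⊕0⊕1⊕0⊕1⊕0 = 1
Syndrome (s8...s1) = 1111 → position 15.
Flip bit 15: corrected codeword = 000111000101011
Data bits at positions 3,5,6,7,9,10,11,12,13,14,15: 01100101011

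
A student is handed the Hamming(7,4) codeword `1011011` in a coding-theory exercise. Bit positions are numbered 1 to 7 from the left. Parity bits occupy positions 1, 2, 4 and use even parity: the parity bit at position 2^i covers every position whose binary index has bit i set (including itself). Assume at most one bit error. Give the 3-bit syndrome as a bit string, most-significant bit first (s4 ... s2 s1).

111

s1: b1⊕b3⊕b5⊕b7 = 1⊕1⊕0⊕1 = 1
s2: b2⊕b3⊕b6⊕b7 = 0⊕1⊕1⊕1 = 1
s4: b4⊕b5⊕b6⊕b7 = 1⊕0⊕1⊕1 = 1
Syndrome (s4...s1) = 111 → position 7.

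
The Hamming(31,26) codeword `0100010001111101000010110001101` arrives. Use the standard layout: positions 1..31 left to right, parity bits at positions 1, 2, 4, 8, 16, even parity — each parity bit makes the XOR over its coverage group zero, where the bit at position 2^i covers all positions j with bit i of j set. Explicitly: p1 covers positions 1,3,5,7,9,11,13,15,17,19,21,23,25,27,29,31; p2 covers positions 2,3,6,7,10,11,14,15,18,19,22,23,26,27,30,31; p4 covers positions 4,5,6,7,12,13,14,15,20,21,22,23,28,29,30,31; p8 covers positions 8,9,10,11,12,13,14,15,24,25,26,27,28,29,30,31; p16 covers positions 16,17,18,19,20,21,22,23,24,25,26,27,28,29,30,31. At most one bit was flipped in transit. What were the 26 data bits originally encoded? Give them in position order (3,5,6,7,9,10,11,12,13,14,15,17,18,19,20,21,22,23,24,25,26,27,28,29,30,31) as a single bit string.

s1: b1⊕b3⊕b5⊕b7⊕b9⊕b11⊕b13⊕b15⊕b17⊕b19⊕b21⊕b23⊕b25⊕b27⊕b29⊕b31 = 0⊕0⊕0⊕0⊕0⊕1⊕1⊕0⊕0⊕0⊕1⊕1⊕0⊕0⊕1⊕1 = 0
s2: b2⊕b3⊕b6⊕b7⊕b10⊕b11⊕b14⊕b15⊕b18⊕b19⊕b22⊕b23⊕b26⊕b27⊕b30⊕b31 = 1⊕0⊕1⊕0⊕1⊕1⊕1⊕0⊕0⊕0⊕0⊕1⊕0⊕0⊕0⊕1 = 1
s4: b4⊕b5⊕b6⊕b7⊕b12⊕b13⊕b14⊕b15⊕b20⊕b21⊕b22⊕b23⊕b28⊕b29⊕b30⊕b31 = 0⊕0⊕1⊕0⊕1⊕1⊕1⊕0⊕0⊕1⊕0⊕1⊕1⊕1⊕0⊕1 = 1
s8: b8⊕b9⊕b10⊕b11⊕b12⊕b13⊕b14⊕b15⊕b24⊕b25⊕b26⊕b27⊕b28⊕b29⊕b30⊕b31 = 0⊕0⊕1⊕1⊕1⊕1⊕1⊕0⊕1⊕0⊕0⊕0⊕1⊕1⊕0⊕1 = 1
s16: b16⊕b17⊕b18⊕b19⊕b20⊕b21⊕b22⊕b23⊕b24⊕b25⊕b26⊕b27⊕b28⊕b29⊕b30⊕b31 = 1⊕0⊕0⊕0⊕0⊕1⊕0⊕1⊕1⊕0⊕0⊕0⊕1⊕1⊕0⊕1 = 1
Syndrome (s16...s1) = 11110 → position 30.
Flip bit 30: corrected codeword = 0100010001111101000010110001111
Data bits at positions 3,5,6,7,9,10,11,12,13,14,15,17,18,19,20,21,22,23,24,25,26,27,28,29,30,31: 00100111110000010110001111

00100111110000010110001111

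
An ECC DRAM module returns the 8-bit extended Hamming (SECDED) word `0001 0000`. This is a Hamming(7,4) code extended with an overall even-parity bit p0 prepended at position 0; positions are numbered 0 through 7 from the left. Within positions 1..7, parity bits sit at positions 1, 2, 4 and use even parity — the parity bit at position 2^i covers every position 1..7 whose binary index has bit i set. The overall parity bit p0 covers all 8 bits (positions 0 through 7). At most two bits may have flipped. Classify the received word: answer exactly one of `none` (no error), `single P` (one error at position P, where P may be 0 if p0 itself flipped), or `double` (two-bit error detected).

s1: b1⊕b3⊕b5⊕b7 = 0⊕1⊕0⊕0 = 1
s2: b2⊕b3⊕b6⊕b7 = 0⊕1⊕0⊕0 = 1
s4: b4⊕b5⊕b6⊕b7 = 0⊕0⊕0⊕0 = 0
Syndrome (s4...s1) = 011 → position 3.
Overall parity (XOR of all 8 bits, including p0): 0⊕0⊕0⊕1⊕0⊕0⊕0⊕0 = 1
Overall=1, syndrome position=3 → single-bit error at position 3.

single 3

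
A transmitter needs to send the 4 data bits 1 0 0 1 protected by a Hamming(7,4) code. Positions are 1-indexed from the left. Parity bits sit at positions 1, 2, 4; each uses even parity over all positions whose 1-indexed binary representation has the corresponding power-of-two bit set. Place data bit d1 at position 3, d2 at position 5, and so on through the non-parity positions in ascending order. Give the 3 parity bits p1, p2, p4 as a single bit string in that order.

Place data bits at non-power-of-two positions: b3=1, b5=0, b6=0, b7=1.
p1 = XOR of data positions {3,5,7} = 1⊕0⊕1 = 0
p2 = XOR of data positions {3,6,7} = 1⊕0⊕1 = 0
p4 = XOR of data positions {5,6,7} = 0⊕0⊕1 = 1
Parity bits p1,p2,p4 = 001

001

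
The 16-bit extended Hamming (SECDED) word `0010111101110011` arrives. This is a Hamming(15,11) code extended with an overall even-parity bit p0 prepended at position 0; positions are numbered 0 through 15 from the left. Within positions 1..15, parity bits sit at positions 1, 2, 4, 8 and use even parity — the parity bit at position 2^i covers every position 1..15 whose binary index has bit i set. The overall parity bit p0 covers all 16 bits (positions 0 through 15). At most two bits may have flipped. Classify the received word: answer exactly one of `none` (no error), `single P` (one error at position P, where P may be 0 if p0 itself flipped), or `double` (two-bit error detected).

s1: b1⊕b3⊕b5⊕b7⊕b9⊕b11⊕b13⊕b15 = 0⊕0⊕1⊕1⊕1⊕1⊕0⊕1 = 1
s2: b2⊕b3⊕b6⊕b7⊕b10⊕b11⊕b14⊕b15 = 1⊕0⊕1⊕1⊕1⊕1⊕1⊕1 = 1
s4: b4⊕b5⊕b6⊕b7⊕b12⊕b13⊕b14⊕b15 = 1⊕1⊕1⊕1⊕0⊕0⊕1⊕1 = 0
s8: b8⊕b9⊕b10⊕b11⊕b12⊕b13⊕b14⊕b15 = 0⊕1⊕1⊕1⊕0⊕0⊕1⊕1 = 1
Syndrome (s8...s1) = 1011 → position 11.
Overall parity (XOR of all 16 bits, including p0): 0⊕0⊕1⊕0⊕1⊕1⊕1⊕1⊕0⊕1⊕1⊕1⊕0⊕0⊕1⊕1 = 0
Overall=0, syndrome position=11 → double-bit error detected (uncorrectable).

double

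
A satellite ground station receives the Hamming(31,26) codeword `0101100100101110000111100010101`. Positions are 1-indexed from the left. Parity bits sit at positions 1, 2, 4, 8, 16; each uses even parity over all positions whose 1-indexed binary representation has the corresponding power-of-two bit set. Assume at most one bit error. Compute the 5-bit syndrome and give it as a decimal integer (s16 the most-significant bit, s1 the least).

s1: b1⊕b3⊕b5⊕b7⊕b9⊕b11⊕b13⊕b15⊕b17⊕b19⊕b21⊕b23⊕b25⊕b27⊕b29⊕b31 = 0⊕0⊕1⊕0⊕0⊕1⊕1⊕1⊕0⊕0⊕1⊕1⊕0⊕1⊕1⊕1 = 1
s2: b2⊕b3⊕b6⊕b7⊕b10⊕b11⊕b14⊕b15⊕b18⊕b19⊕b22⊕b23⊕b26⊕b27⊕b30⊕b31 = 1⊕0⊕0⊕0⊕0⊕1⊕1⊕1⊕0⊕0⊕1⊕1⊕0⊕1⊕0⊕1 = 0
s4: b4⊕b5⊕b6⊕b7⊕b12⊕b13⊕b14⊕b15⊕b20⊕b21⊕b22⊕b23⊕b28⊕b29⊕b30⊕b31 = 1⊕1⊕0⊕0⊕0⊕1⊕1⊕1⊕1⊕1⊕1⊕1⊕0⊕1⊕0⊕1 = 1
s8: b8⊕b9⊕b10⊕b11⊕b12⊕b13⊕b14⊕b15⊕b24⊕b25⊕b26⊕b27⊕b28⊕b29⊕b30⊕b31 = 1⊕0⊕0⊕1⊕0⊕1⊕1⊕1⊕0⊕0⊕0⊕1⊕0⊕1⊕0⊕1 = 0
s16: b16⊕b17⊕b18⊕b19⊕b20⊕b21⊕b22⊕b23⊕b24⊕b25⊕b26⊕b27⊕b28⊕b29⊕b30⊕b31 = 0⊕0⊕0⊕0⊕1⊕1⊕1⊕1⊕0⊕0⊕0⊕1⊕0⊕1⊕0⊕1 = 1
Syndrome (s16...s1) = 10101 → position 21.

21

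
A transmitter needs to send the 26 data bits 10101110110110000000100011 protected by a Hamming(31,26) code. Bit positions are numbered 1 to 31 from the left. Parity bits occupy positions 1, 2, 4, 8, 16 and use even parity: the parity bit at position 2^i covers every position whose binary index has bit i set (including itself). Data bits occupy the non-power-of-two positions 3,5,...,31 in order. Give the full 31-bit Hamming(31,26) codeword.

0111010011101101110000000100011

Place data bits at non-power-of-two positions: b3=1, b5=0, b6=1, b7=0, b9=1, b10=1, b11=1, b12=0, b13=1, b14=1, b15=0, b17=1, b18=1, b19=0, b20=0, b21=0, b22=0, b23=0, b24=0, b25=0, b26=1, b27=0, b28=0, b29=0, b30=1, b31=1.
p1 = XOR of data positions {3,5,7,9,11,13,15,17,19,21,23,25,27,29,31} = 1⊕0⊕0⊕1⊕1⊕1⊕0⊕1⊕0⊕0⊕0⊕0⊕0⊕0⊕1 = 0
p2 = XOR of data positions {3,6,7,10,11,14,15,18,19,22,23,26,27,30,31} = 1⊕1⊕0⊕1⊕1⊕1⊕0⊕1⊕0⊕0⊕0⊕1⊕0⊕1⊕1 = 1
p4 = XOR of data positions {5,6,7,12,13,14,15,20,21,22,23,28,29,30,31} = 0⊕1⊕0⊕0⊕1⊕1⊕0⊕0⊕0⊕0⊕0⊕0⊕0⊕1⊕1 = 1
p8 = XOR of data positions {9,10,11,12,13,14,15,24,25,26,27,28,29,30,31} = 1⊕1⊕1⊕0⊕1⊕1⊕0⊕0⊕0⊕1⊕0⊕0⊕0⊕1⊕1 = 0
p16 = XOR of data positions {17,18,19,20,21,22,23,24,25,26,27,28,29,30,31} = 1⊕1⊕0⊕0⊕0⊕0⊕0⊕0⊕0⊕1⊕0⊕0⊕0⊕1⊕1 = 1
Codeword b1..b31 = 0111010011101101110000000100011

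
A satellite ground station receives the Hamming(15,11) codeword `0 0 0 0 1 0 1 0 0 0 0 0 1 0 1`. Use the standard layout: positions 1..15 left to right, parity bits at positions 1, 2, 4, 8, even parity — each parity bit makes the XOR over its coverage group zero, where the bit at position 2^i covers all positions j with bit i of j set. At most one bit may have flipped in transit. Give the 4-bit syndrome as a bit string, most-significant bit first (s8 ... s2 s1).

s1: b1⊕b3⊕b5⊕b7⊕b9⊕b11⊕b13⊕b15 = 0⊕0⊕1⊕1⊕0⊕0⊕1⊕1 = 0
s2: b2⊕b3⊕b6⊕b7⊕b10⊕b11⊕b14⊕b15 = 0⊕0⊕0⊕1⊕0⊕0⊕0⊕1 = 0
s4: b4⊕b5⊕b6⊕b7⊕b12⊕b13⊕b14⊕b15 = 0⊕1⊕0⊕1⊕0⊕1⊕0⊕1 = 0
s8: b8⊕b9⊕b10⊕b11⊕b12⊕b13⊕b14⊕b15 = 0⊕0⊕0⊕0⊕0⊕1⊕0⊕1 = 0
Syndrome (s8...s1) = 0000 → position 0 (no error).

0000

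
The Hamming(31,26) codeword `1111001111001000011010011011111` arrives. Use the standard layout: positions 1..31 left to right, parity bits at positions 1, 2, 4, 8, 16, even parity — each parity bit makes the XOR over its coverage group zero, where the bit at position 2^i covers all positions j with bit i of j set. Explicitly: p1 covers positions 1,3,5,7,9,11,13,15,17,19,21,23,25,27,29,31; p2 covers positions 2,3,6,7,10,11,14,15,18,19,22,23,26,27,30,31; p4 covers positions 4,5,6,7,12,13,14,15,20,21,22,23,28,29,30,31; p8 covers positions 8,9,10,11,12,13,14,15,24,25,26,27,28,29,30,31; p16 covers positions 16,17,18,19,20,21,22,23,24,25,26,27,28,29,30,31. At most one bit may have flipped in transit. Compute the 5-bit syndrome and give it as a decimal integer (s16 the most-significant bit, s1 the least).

11

s1: b1⊕b3⊕b5⊕b7⊕b9⊕b11⊕b13⊕b15⊕b17⊕b19⊕b21⊕b23⊕b25⊕b27⊕b29⊕b31 = 1⊕1⊕0⊕1⊕1⊕0⊕1⊕0⊕0⊕1⊕1⊕0⊕1⊕1⊕1⊕1 = 1
s2: b2⊕b3⊕b6⊕b7⊕b10⊕b11⊕b14⊕b15⊕b18⊕b19⊕b22⊕b23⊕b26⊕b27⊕b30⊕b31 = 1⊕1⊕0⊕1⊕1⊕0⊕0⊕0⊕1⊕1⊕0⊕0⊕0⊕1⊕1⊕1 = 1
s4: b4⊕b5⊕b6⊕b7⊕b12⊕b13⊕b14⊕b15⊕b20⊕b21⊕b22⊕b23⊕b28⊕b29⊕b30⊕b31 = 1⊕0⊕0⊕1⊕0⊕1⊕0⊕0⊕0⊕1⊕0⊕0⊕1⊕1⊕1⊕1 = 0
s8: b8⊕b9⊕b10⊕b11⊕b12⊕b13⊕b14⊕b15⊕b24⊕b25⊕b26⊕b27⊕b28⊕b29⊕b30⊕b31 = 1⊕1⊕1⊕0⊕0⊕1⊕0⊕0⊕1⊕1⊕0⊕1⊕1⊕1⊕1⊕1 = 1
s16: b16⊕b17⊕b18⊕b19⊕b20⊕b21⊕b22⊕b23⊕b24⊕b25⊕b26⊕b27⊕b28⊕b29⊕b30⊕b31 = 0⊕0⊕1⊕1⊕0⊕1⊕0⊕0⊕1⊕1⊕0⊕1⊕1⊕1⊕1⊕1 = 0
Syndrome (s16...s1) = 01011 → position 11.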